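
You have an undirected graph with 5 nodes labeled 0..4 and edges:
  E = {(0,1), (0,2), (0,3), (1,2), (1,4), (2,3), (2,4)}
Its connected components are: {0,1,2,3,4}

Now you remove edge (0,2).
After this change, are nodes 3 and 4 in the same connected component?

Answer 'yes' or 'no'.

Answer: yes

Derivation:
Initial components: {0,1,2,3,4}
Removing edge (0,2): not a bridge — component count unchanged at 1.
New components: {0,1,2,3,4}
Are 3 and 4 in the same component? yes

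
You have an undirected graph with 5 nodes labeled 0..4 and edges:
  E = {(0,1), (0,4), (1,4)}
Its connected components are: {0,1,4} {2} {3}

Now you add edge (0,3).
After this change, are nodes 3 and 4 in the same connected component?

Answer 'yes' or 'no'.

Answer: yes

Derivation:
Initial components: {0,1,4} {2} {3}
Adding edge (0,3): merges {0,1,4} and {3}.
New components: {0,1,3,4} {2}
Are 3 and 4 in the same component? yes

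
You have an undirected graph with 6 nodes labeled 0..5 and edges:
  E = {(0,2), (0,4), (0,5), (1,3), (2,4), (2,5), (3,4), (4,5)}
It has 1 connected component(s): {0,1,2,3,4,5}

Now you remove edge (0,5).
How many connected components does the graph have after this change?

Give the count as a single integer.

Answer: 1

Derivation:
Initial component count: 1
Remove (0,5): not a bridge. Count unchanged: 1.
  After removal, components: {0,1,2,3,4,5}
New component count: 1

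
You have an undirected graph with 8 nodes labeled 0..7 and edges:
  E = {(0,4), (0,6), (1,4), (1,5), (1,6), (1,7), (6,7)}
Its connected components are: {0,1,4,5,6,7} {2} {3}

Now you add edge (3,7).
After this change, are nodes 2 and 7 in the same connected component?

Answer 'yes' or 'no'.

Answer: no

Derivation:
Initial components: {0,1,4,5,6,7} {2} {3}
Adding edge (3,7): merges {3} and {0,1,4,5,6,7}.
New components: {0,1,3,4,5,6,7} {2}
Are 2 and 7 in the same component? no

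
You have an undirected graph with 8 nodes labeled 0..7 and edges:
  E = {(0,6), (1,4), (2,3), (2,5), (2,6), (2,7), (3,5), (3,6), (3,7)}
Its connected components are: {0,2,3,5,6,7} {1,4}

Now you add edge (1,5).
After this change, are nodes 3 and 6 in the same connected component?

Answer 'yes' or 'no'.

Initial components: {0,2,3,5,6,7} {1,4}
Adding edge (1,5): merges {1,4} and {0,2,3,5,6,7}.
New components: {0,1,2,3,4,5,6,7}
Are 3 and 6 in the same component? yes

Answer: yes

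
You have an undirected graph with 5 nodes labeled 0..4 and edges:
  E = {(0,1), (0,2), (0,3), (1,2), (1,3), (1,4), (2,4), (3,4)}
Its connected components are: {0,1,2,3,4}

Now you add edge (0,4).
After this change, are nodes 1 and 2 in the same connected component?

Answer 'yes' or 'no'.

Answer: yes

Derivation:
Initial components: {0,1,2,3,4}
Adding edge (0,4): both already in same component {0,1,2,3,4}. No change.
New components: {0,1,2,3,4}
Are 1 and 2 in the same component? yes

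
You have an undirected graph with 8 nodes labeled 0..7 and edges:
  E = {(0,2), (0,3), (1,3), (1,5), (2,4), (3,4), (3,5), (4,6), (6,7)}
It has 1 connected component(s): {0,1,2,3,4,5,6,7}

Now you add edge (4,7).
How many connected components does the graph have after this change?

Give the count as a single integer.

Initial component count: 1
Add (4,7): endpoints already in same component. Count unchanged: 1.
New component count: 1

Answer: 1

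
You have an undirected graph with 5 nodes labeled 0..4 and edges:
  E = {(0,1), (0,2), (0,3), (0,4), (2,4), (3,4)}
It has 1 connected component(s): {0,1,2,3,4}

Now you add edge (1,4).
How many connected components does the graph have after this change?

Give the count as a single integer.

Initial component count: 1
Add (1,4): endpoints already in same component. Count unchanged: 1.
New component count: 1

Answer: 1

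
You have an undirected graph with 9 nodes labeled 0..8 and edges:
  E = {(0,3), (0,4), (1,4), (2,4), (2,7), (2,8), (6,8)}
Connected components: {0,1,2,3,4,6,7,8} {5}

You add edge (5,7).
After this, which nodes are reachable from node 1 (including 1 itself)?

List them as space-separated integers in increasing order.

Answer: 0 1 2 3 4 5 6 7 8

Derivation:
Before: nodes reachable from 1: {0,1,2,3,4,6,7,8}
Adding (5,7): merges 1's component with another. Reachability grows.
After: nodes reachable from 1: {0,1,2,3,4,5,6,7,8}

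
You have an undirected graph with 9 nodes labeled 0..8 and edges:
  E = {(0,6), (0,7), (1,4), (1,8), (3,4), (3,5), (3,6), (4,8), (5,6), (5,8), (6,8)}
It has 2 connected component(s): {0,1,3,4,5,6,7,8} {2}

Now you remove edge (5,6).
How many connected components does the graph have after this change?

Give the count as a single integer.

Answer: 2

Derivation:
Initial component count: 2
Remove (5,6): not a bridge. Count unchanged: 2.
  After removal, components: {0,1,3,4,5,6,7,8} {2}
New component count: 2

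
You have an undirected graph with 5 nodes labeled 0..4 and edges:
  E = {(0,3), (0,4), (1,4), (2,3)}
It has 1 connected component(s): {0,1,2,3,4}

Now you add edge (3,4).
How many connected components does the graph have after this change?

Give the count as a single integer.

Initial component count: 1
Add (3,4): endpoints already in same component. Count unchanged: 1.
New component count: 1

Answer: 1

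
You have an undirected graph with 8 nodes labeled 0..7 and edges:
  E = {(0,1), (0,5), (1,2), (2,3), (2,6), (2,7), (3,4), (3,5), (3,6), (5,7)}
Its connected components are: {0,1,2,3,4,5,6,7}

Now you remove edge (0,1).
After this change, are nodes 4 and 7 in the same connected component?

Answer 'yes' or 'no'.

Initial components: {0,1,2,3,4,5,6,7}
Removing edge (0,1): not a bridge — component count unchanged at 1.
New components: {0,1,2,3,4,5,6,7}
Are 4 and 7 in the same component? yes

Answer: yes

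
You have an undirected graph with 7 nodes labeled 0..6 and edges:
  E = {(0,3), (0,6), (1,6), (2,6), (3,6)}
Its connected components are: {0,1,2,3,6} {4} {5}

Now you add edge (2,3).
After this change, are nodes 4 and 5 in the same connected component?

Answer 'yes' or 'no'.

Initial components: {0,1,2,3,6} {4} {5}
Adding edge (2,3): both already in same component {0,1,2,3,6}. No change.
New components: {0,1,2,3,6} {4} {5}
Are 4 and 5 in the same component? no

Answer: no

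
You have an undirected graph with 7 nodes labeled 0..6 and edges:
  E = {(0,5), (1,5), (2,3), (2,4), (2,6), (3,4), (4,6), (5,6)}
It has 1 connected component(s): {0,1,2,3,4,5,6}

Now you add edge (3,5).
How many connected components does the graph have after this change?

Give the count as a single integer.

Answer: 1

Derivation:
Initial component count: 1
Add (3,5): endpoints already in same component. Count unchanged: 1.
New component count: 1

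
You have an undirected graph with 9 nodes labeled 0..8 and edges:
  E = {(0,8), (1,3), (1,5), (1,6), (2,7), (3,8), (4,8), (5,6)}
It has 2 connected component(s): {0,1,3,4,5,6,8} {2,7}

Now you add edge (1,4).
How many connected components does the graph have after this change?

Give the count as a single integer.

Answer: 2

Derivation:
Initial component count: 2
Add (1,4): endpoints already in same component. Count unchanged: 2.
New component count: 2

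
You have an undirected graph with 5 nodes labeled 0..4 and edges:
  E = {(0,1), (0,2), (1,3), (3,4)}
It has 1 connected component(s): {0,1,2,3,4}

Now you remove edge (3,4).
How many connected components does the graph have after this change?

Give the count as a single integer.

Answer: 2

Derivation:
Initial component count: 1
Remove (3,4): it was a bridge. Count increases: 1 -> 2.
  After removal, components: {0,1,2,3} {4}
New component count: 2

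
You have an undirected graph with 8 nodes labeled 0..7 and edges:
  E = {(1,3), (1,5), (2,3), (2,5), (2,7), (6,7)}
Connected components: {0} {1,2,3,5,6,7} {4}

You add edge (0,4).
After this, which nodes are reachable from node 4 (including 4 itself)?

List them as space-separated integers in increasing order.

Before: nodes reachable from 4: {4}
Adding (0,4): merges 4's component with another. Reachability grows.
After: nodes reachable from 4: {0,4}

Answer: 0 4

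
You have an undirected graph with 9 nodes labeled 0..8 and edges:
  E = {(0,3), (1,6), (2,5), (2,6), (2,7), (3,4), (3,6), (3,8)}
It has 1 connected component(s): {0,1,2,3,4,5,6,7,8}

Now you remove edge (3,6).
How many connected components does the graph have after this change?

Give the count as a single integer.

Answer: 2

Derivation:
Initial component count: 1
Remove (3,6): it was a bridge. Count increases: 1 -> 2.
  After removal, components: {0,3,4,8} {1,2,5,6,7}
New component count: 2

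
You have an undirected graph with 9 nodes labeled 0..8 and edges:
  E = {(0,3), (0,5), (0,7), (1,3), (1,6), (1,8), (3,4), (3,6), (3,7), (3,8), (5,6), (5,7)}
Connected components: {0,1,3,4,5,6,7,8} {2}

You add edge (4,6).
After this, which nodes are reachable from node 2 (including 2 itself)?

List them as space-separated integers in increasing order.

Before: nodes reachable from 2: {2}
Adding (4,6): both endpoints already in same component. Reachability from 2 unchanged.
After: nodes reachable from 2: {2}

Answer: 2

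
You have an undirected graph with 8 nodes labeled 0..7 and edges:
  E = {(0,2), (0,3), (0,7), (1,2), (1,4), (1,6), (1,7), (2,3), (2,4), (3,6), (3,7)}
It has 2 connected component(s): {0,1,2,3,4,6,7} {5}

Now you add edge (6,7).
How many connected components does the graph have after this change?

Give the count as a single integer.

Initial component count: 2
Add (6,7): endpoints already in same component. Count unchanged: 2.
New component count: 2

Answer: 2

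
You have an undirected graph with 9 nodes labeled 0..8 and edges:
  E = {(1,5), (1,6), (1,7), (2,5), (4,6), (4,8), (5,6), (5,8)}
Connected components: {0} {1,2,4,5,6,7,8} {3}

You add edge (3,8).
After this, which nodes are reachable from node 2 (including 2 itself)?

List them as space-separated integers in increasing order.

Answer: 1 2 3 4 5 6 7 8

Derivation:
Before: nodes reachable from 2: {1,2,4,5,6,7,8}
Adding (3,8): merges 2's component with another. Reachability grows.
After: nodes reachable from 2: {1,2,3,4,5,6,7,8}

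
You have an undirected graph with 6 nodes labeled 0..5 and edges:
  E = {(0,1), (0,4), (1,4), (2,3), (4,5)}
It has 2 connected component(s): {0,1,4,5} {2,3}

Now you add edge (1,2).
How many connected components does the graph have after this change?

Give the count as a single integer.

Initial component count: 2
Add (1,2): merges two components. Count decreases: 2 -> 1.
New component count: 1

Answer: 1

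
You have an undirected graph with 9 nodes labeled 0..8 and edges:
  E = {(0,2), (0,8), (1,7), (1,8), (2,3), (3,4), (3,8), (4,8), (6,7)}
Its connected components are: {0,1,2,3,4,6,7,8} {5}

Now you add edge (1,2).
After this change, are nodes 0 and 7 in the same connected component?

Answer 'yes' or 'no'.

Answer: yes

Derivation:
Initial components: {0,1,2,3,4,6,7,8} {5}
Adding edge (1,2): both already in same component {0,1,2,3,4,6,7,8}. No change.
New components: {0,1,2,3,4,6,7,8} {5}
Are 0 and 7 in the same component? yes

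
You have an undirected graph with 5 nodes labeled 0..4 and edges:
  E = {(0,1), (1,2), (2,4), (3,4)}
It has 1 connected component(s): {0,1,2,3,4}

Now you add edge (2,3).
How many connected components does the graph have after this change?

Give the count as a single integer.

Answer: 1

Derivation:
Initial component count: 1
Add (2,3): endpoints already in same component. Count unchanged: 1.
New component count: 1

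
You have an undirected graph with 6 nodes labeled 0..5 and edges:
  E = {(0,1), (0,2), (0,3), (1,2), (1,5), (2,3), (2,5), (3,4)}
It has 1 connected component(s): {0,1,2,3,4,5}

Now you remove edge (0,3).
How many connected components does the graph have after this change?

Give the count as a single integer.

Answer: 1

Derivation:
Initial component count: 1
Remove (0,3): not a bridge. Count unchanged: 1.
  After removal, components: {0,1,2,3,4,5}
New component count: 1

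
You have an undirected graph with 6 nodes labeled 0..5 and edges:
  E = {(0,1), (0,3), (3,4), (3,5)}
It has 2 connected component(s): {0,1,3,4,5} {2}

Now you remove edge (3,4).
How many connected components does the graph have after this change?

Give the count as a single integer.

Answer: 3

Derivation:
Initial component count: 2
Remove (3,4): it was a bridge. Count increases: 2 -> 3.
  After removal, components: {0,1,3,5} {2} {4}
New component count: 3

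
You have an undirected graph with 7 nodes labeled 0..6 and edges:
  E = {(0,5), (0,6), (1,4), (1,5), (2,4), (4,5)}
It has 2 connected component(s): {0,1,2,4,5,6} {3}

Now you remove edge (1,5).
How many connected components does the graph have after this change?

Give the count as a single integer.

Initial component count: 2
Remove (1,5): not a bridge. Count unchanged: 2.
  After removal, components: {0,1,2,4,5,6} {3}
New component count: 2

Answer: 2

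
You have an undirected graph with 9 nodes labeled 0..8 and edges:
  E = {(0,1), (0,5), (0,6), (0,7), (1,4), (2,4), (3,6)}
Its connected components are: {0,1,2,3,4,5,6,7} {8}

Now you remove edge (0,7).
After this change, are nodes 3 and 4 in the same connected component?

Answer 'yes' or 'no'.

Answer: yes

Derivation:
Initial components: {0,1,2,3,4,5,6,7} {8}
Removing edge (0,7): it was a bridge — component count 2 -> 3.
New components: {0,1,2,3,4,5,6} {7} {8}
Are 3 and 4 in the same component? yes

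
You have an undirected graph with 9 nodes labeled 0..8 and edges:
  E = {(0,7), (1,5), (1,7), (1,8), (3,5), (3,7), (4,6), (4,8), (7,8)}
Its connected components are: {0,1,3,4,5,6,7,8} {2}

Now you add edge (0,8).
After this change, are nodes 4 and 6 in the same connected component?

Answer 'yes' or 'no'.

Initial components: {0,1,3,4,5,6,7,8} {2}
Adding edge (0,8): both already in same component {0,1,3,4,5,6,7,8}. No change.
New components: {0,1,3,4,5,6,7,8} {2}
Are 4 and 6 in the same component? yes

Answer: yes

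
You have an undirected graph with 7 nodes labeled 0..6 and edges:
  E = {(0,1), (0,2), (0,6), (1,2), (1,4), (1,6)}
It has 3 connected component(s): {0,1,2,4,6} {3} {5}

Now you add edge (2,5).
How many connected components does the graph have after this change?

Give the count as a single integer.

Answer: 2

Derivation:
Initial component count: 3
Add (2,5): merges two components. Count decreases: 3 -> 2.
New component count: 2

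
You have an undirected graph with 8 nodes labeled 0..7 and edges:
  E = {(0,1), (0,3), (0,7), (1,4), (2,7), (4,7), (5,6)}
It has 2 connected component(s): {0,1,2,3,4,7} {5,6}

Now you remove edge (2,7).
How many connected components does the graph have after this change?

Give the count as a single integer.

Answer: 3

Derivation:
Initial component count: 2
Remove (2,7): it was a bridge. Count increases: 2 -> 3.
  After removal, components: {0,1,3,4,7} {2} {5,6}
New component count: 3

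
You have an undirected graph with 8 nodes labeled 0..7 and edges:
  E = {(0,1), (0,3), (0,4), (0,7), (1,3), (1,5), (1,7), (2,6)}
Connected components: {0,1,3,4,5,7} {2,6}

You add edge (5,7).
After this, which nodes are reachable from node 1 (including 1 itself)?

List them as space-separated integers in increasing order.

Before: nodes reachable from 1: {0,1,3,4,5,7}
Adding (5,7): both endpoints already in same component. Reachability from 1 unchanged.
After: nodes reachable from 1: {0,1,3,4,5,7}

Answer: 0 1 3 4 5 7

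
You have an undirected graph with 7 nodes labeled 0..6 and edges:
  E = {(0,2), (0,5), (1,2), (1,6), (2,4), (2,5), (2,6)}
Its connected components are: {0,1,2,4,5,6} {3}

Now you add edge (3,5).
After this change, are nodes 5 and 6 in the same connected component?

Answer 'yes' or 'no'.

Answer: yes

Derivation:
Initial components: {0,1,2,4,5,6} {3}
Adding edge (3,5): merges {3} and {0,1,2,4,5,6}.
New components: {0,1,2,3,4,5,6}
Are 5 and 6 in the same component? yes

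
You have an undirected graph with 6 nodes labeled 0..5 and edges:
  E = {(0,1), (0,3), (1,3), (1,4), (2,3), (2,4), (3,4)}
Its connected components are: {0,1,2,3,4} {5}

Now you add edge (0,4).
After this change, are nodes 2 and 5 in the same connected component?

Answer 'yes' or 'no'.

Answer: no

Derivation:
Initial components: {0,1,2,3,4} {5}
Adding edge (0,4): both already in same component {0,1,2,3,4}. No change.
New components: {0,1,2,3,4} {5}
Are 2 and 5 in the same component? no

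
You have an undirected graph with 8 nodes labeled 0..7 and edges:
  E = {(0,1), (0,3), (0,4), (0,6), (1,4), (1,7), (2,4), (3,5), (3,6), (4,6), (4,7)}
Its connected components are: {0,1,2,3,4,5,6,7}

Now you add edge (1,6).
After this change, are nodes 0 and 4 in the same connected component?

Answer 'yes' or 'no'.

Initial components: {0,1,2,3,4,5,6,7}
Adding edge (1,6): both already in same component {0,1,2,3,4,5,6,7}. No change.
New components: {0,1,2,3,4,5,6,7}
Are 0 and 4 in the same component? yes

Answer: yes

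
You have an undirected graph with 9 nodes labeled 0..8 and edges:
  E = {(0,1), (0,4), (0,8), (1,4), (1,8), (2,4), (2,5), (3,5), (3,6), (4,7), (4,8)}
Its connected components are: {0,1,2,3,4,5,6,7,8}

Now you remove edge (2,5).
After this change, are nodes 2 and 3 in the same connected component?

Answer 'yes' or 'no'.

Answer: no

Derivation:
Initial components: {0,1,2,3,4,5,6,7,8}
Removing edge (2,5): it was a bridge — component count 1 -> 2.
New components: {0,1,2,4,7,8} {3,5,6}
Are 2 and 3 in the same component? no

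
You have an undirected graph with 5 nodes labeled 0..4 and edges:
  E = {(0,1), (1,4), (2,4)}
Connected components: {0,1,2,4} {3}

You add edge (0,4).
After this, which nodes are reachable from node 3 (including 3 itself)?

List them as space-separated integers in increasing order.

Before: nodes reachable from 3: {3}
Adding (0,4): both endpoints already in same component. Reachability from 3 unchanged.
After: nodes reachable from 3: {3}

Answer: 3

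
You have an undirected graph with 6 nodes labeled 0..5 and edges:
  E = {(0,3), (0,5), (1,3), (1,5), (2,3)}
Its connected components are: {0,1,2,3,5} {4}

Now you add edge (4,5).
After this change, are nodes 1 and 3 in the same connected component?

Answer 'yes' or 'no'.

Initial components: {0,1,2,3,5} {4}
Adding edge (4,5): merges {4} and {0,1,2,3,5}.
New components: {0,1,2,3,4,5}
Are 1 and 3 in the same component? yes

Answer: yes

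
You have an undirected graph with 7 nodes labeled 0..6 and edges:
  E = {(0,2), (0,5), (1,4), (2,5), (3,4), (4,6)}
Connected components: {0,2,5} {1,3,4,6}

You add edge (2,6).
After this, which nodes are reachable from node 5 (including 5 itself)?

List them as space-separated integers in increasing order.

Answer: 0 1 2 3 4 5 6

Derivation:
Before: nodes reachable from 5: {0,2,5}
Adding (2,6): merges 5's component with another. Reachability grows.
After: nodes reachable from 5: {0,1,2,3,4,5,6}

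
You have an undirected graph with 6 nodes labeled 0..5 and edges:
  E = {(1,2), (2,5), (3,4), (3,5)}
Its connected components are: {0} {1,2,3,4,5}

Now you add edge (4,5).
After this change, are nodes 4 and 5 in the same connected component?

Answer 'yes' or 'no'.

Answer: yes

Derivation:
Initial components: {0} {1,2,3,4,5}
Adding edge (4,5): both already in same component {1,2,3,4,5}. No change.
New components: {0} {1,2,3,4,5}
Are 4 and 5 in the same component? yes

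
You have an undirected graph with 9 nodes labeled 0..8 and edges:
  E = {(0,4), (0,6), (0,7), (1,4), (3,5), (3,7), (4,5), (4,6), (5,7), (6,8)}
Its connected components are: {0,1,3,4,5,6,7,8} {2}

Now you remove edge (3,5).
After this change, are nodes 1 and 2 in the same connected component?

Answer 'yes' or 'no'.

Initial components: {0,1,3,4,5,6,7,8} {2}
Removing edge (3,5): not a bridge — component count unchanged at 2.
New components: {0,1,3,4,5,6,7,8} {2}
Are 1 and 2 in the same component? no

Answer: no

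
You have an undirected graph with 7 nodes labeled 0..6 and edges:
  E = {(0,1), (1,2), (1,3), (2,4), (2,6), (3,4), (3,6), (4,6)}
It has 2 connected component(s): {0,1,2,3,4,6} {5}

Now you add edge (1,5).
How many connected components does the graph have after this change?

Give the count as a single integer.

Initial component count: 2
Add (1,5): merges two components. Count decreases: 2 -> 1.
New component count: 1

Answer: 1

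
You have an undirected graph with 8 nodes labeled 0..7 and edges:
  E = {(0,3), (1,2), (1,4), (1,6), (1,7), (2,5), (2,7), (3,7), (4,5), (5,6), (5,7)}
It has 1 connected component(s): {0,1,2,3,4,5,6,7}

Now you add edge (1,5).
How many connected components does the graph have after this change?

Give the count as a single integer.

Answer: 1

Derivation:
Initial component count: 1
Add (1,5): endpoints already in same component. Count unchanged: 1.
New component count: 1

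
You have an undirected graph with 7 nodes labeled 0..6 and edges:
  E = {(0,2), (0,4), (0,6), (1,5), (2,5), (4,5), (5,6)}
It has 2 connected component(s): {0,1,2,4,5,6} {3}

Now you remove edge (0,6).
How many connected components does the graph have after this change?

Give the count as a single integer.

Initial component count: 2
Remove (0,6): not a bridge. Count unchanged: 2.
  After removal, components: {0,1,2,4,5,6} {3}
New component count: 2

Answer: 2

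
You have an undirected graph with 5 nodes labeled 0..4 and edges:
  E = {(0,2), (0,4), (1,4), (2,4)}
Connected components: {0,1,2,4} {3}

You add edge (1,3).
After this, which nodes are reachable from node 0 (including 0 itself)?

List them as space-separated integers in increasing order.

Answer: 0 1 2 3 4

Derivation:
Before: nodes reachable from 0: {0,1,2,4}
Adding (1,3): merges 0's component with another. Reachability grows.
After: nodes reachable from 0: {0,1,2,3,4}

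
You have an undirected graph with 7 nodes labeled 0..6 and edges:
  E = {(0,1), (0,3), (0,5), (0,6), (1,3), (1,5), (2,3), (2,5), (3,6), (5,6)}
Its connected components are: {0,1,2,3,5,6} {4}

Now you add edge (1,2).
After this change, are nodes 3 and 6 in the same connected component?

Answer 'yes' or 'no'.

Initial components: {0,1,2,3,5,6} {4}
Adding edge (1,2): both already in same component {0,1,2,3,5,6}. No change.
New components: {0,1,2,3,5,6} {4}
Are 3 and 6 in the same component? yes

Answer: yes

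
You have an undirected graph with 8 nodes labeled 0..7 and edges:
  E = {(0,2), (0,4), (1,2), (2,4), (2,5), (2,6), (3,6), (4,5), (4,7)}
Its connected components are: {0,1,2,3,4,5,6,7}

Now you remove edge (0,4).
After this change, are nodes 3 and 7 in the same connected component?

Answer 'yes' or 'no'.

Initial components: {0,1,2,3,4,5,6,7}
Removing edge (0,4): not a bridge — component count unchanged at 1.
New components: {0,1,2,3,4,5,6,7}
Are 3 and 7 in the same component? yes

Answer: yes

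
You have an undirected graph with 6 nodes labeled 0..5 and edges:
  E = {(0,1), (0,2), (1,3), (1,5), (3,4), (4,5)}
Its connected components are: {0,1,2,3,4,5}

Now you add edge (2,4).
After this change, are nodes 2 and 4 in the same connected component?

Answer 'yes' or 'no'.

Answer: yes

Derivation:
Initial components: {0,1,2,3,4,5}
Adding edge (2,4): both already in same component {0,1,2,3,4,5}. No change.
New components: {0,1,2,3,4,5}
Are 2 and 4 in the same component? yes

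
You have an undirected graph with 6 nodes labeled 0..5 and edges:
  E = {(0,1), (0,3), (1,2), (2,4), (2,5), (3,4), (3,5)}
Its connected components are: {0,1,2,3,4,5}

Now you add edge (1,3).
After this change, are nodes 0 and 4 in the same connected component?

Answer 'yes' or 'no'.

Initial components: {0,1,2,3,4,5}
Adding edge (1,3): both already in same component {0,1,2,3,4,5}. No change.
New components: {0,1,2,3,4,5}
Are 0 and 4 in the same component? yes

Answer: yes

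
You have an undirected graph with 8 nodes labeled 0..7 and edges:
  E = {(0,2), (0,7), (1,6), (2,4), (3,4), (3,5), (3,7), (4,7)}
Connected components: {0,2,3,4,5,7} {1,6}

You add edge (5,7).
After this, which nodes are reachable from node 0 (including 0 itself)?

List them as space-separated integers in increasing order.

Answer: 0 2 3 4 5 7

Derivation:
Before: nodes reachable from 0: {0,2,3,4,5,7}
Adding (5,7): both endpoints already in same component. Reachability from 0 unchanged.
After: nodes reachable from 0: {0,2,3,4,5,7}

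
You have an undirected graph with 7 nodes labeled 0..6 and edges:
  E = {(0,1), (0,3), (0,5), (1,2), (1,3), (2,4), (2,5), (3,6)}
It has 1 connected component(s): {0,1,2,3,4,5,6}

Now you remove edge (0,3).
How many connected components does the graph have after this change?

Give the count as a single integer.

Initial component count: 1
Remove (0,3): not a bridge. Count unchanged: 1.
  After removal, components: {0,1,2,3,4,5,6}
New component count: 1

Answer: 1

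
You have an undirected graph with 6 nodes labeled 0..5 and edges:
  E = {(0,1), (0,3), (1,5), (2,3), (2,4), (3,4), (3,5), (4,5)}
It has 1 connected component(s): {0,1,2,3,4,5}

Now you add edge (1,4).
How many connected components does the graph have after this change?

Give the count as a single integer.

Answer: 1

Derivation:
Initial component count: 1
Add (1,4): endpoints already in same component. Count unchanged: 1.
New component count: 1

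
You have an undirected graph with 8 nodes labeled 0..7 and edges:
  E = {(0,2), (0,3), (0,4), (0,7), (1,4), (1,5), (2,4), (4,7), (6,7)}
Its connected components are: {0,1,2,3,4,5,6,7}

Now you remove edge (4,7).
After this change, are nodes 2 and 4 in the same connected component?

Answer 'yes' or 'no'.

Initial components: {0,1,2,3,4,5,6,7}
Removing edge (4,7): not a bridge — component count unchanged at 1.
New components: {0,1,2,3,4,5,6,7}
Are 2 and 4 in the same component? yes

Answer: yes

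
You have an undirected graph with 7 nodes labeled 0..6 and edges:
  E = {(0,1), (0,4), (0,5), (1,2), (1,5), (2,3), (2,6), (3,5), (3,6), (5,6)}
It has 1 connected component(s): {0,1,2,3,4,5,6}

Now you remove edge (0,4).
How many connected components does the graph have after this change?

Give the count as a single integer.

Initial component count: 1
Remove (0,4): it was a bridge. Count increases: 1 -> 2.
  After removal, components: {0,1,2,3,5,6} {4}
New component count: 2

Answer: 2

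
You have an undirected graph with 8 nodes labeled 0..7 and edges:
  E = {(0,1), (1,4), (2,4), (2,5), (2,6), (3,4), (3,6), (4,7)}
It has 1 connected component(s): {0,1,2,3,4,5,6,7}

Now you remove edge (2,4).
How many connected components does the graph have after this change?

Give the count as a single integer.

Initial component count: 1
Remove (2,4): not a bridge. Count unchanged: 1.
  After removal, components: {0,1,2,3,4,5,6,7}
New component count: 1

Answer: 1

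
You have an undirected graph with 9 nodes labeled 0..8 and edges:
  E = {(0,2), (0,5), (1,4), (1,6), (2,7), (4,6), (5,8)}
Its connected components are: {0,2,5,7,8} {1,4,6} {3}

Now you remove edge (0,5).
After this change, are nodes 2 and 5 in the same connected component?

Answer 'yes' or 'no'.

Answer: no

Derivation:
Initial components: {0,2,5,7,8} {1,4,6} {3}
Removing edge (0,5): it was a bridge — component count 3 -> 4.
New components: {0,2,7} {1,4,6} {3} {5,8}
Are 2 and 5 in the same component? no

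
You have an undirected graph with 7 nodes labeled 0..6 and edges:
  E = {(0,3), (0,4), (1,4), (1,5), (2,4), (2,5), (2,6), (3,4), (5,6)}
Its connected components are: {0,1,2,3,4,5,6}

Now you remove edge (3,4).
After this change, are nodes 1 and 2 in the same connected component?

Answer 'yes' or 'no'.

Answer: yes

Derivation:
Initial components: {0,1,2,3,4,5,6}
Removing edge (3,4): not a bridge — component count unchanged at 1.
New components: {0,1,2,3,4,5,6}
Are 1 and 2 in the same component? yes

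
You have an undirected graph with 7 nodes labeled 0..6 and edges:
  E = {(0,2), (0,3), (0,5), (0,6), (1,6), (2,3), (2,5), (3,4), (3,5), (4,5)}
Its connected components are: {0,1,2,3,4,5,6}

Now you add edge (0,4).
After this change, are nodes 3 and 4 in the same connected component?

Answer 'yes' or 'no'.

Answer: yes

Derivation:
Initial components: {0,1,2,3,4,5,6}
Adding edge (0,4): both already in same component {0,1,2,3,4,5,6}. No change.
New components: {0,1,2,3,4,5,6}
Are 3 and 4 in the same component? yes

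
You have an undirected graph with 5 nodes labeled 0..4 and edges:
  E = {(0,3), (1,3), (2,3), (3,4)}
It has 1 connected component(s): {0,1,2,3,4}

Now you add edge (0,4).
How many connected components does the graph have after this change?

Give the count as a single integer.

Answer: 1

Derivation:
Initial component count: 1
Add (0,4): endpoints already in same component. Count unchanged: 1.
New component count: 1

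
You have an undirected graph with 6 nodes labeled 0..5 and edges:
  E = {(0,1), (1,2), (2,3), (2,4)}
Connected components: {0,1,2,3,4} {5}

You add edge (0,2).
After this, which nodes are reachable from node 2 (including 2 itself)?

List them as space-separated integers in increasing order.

Before: nodes reachable from 2: {0,1,2,3,4}
Adding (0,2): both endpoints already in same component. Reachability from 2 unchanged.
After: nodes reachable from 2: {0,1,2,3,4}

Answer: 0 1 2 3 4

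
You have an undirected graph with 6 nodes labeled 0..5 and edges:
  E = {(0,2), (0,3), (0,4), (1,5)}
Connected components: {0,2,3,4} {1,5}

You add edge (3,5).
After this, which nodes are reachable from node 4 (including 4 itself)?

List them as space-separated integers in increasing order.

Before: nodes reachable from 4: {0,2,3,4}
Adding (3,5): merges 4's component with another. Reachability grows.
After: nodes reachable from 4: {0,1,2,3,4,5}

Answer: 0 1 2 3 4 5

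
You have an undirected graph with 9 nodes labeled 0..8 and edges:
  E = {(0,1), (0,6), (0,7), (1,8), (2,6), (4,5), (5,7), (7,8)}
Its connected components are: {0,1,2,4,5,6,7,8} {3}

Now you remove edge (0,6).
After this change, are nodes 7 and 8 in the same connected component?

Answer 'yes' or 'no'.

Initial components: {0,1,2,4,5,6,7,8} {3}
Removing edge (0,6): it was a bridge — component count 2 -> 3.
New components: {0,1,4,5,7,8} {2,6} {3}
Are 7 and 8 in the same component? yes

Answer: yes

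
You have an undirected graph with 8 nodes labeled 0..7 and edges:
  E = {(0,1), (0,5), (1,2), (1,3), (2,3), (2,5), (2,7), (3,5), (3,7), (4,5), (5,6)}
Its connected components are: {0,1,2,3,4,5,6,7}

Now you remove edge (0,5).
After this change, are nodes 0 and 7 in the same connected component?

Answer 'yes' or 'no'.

Initial components: {0,1,2,3,4,5,6,7}
Removing edge (0,5): not a bridge — component count unchanged at 1.
New components: {0,1,2,3,4,5,6,7}
Are 0 and 7 in the same component? yes

Answer: yes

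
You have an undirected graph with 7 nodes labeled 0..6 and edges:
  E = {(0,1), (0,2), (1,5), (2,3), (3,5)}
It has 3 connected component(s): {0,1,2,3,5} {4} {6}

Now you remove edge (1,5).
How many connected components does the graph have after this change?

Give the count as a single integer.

Initial component count: 3
Remove (1,5): not a bridge. Count unchanged: 3.
  After removal, components: {0,1,2,3,5} {4} {6}
New component count: 3

Answer: 3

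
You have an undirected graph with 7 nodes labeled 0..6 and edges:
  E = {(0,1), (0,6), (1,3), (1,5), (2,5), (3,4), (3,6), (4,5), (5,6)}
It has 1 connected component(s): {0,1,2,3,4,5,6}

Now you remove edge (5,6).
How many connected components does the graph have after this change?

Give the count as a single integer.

Answer: 1

Derivation:
Initial component count: 1
Remove (5,6): not a bridge. Count unchanged: 1.
  After removal, components: {0,1,2,3,4,5,6}
New component count: 1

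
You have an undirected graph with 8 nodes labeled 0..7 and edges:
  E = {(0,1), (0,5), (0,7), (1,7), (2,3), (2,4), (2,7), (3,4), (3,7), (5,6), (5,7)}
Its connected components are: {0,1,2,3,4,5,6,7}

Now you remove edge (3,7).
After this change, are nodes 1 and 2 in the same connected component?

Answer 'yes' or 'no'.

Answer: yes

Derivation:
Initial components: {0,1,2,3,4,5,6,7}
Removing edge (3,7): not a bridge — component count unchanged at 1.
New components: {0,1,2,3,4,5,6,7}
Are 1 and 2 in the same component? yes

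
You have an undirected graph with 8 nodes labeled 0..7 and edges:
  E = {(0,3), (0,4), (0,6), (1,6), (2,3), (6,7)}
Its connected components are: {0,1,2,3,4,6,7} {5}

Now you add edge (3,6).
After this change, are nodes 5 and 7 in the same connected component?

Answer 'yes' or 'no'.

Initial components: {0,1,2,3,4,6,7} {5}
Adding edge (3,6): both already in same component {0,1,2,3,4,6,7}. No change.
New components: {0,1,2,3,4,6,7} {5}
Are 5 and 7 in the same component? no

Answer: no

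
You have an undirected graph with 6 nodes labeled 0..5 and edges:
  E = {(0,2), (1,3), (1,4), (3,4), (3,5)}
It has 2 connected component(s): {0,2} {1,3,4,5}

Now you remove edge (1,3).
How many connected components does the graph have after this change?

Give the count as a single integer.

Initial component count: 2
Remove (1,3): not a bridge. Count unchanged: 2.
  After removal, components: {0,2} {1,3,4,5}
New component count: 2

Answer: 2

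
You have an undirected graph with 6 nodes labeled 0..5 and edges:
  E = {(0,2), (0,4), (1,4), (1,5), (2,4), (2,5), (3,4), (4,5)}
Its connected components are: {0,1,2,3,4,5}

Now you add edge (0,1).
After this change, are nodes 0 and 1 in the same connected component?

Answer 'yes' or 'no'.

Initial components: {0,1,2,3,4,5}
Adding edge (0,1): both already in same component {0,1,2,3,4,5}. No change.
New components: {0,1,2,3,4,5}
Are 0 and 1 in the same component? yes

Answer: yes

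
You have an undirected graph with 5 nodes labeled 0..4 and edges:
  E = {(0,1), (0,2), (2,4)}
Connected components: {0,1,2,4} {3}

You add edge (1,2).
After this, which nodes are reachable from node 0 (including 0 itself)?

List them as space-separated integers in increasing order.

Before: nodes reachable from 0: {0,1,2,4}
Adding (1,2): both endpoints already in same component. Reachability from 0 unchanged.
After: nodes reachable from 0: {0,1,2,4}

Answer: 0 1 2 4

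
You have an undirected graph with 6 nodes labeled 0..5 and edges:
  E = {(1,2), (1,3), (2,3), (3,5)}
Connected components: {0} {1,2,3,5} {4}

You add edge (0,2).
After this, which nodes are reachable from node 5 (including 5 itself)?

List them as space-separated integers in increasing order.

Before: nodes reachable from 5: {1,2,3,5}
Adding (0,2): merges 5's component with another. Reachability grows.
After: nodes reachable from 5: {0,1,2,3,5}

Answer: 0 1 2 3 5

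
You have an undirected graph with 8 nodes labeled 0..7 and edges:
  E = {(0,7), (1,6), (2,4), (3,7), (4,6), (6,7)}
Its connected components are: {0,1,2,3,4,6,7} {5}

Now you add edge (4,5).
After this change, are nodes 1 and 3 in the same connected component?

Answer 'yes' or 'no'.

Initial components: {0,1,2,3,4,6,7} {5}
Adding edge (4,5): merges {0,1,2,3,4,6,7} and {5}.
New components: {0,1,2,3,4,5,6,7}
Are 1 and 3 in the same component? yes

Answer: yes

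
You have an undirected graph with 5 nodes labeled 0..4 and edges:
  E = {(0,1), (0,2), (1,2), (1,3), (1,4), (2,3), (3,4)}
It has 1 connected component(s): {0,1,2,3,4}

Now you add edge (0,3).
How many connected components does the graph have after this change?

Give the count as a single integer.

Initial component count: 1
Add (0,3): endpoints already in same component. Count unchanged: 1.
New component count: 1

Answer: 1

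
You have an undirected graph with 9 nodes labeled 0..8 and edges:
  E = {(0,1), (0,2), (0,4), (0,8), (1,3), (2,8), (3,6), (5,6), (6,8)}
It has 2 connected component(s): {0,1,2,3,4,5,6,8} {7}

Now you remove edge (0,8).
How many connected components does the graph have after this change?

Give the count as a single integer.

Initial component count: 2
Remove (0,8): not a bridge. Count unchanged: 2.
  After removal, components: {0,1,2,3,4,5,6,8} {7}
New component count: 2

Answer: 2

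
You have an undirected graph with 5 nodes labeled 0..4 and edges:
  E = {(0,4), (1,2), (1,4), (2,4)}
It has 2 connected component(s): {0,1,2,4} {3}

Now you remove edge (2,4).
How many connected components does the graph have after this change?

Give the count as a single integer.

Answer: 2

Derivation:
Initial component count: 2
Remove (2,4): not a bridge. Count unchanged: 2.
  After removal, components: {0,1,2,4} {3}
New component count: 2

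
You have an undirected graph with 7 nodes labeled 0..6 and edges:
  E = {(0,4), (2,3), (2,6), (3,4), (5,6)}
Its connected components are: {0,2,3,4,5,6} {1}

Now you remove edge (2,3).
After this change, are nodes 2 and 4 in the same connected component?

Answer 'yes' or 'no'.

Initial components: {0,2,3,4,5,6} {1}
Removing edge (2,3): it was a bridge — component count 2 -> 3.
New components: {0,3,4} {1} {2,5,6}
Are 2 and 4 in the same component? no

Answer: no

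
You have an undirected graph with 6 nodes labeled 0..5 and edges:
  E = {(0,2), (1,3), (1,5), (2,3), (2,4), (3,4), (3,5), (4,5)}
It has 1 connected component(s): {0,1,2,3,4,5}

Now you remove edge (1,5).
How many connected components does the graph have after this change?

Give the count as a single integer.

Initial component count: 1
Remove (1,5): not a bridge. Count unchanged: 1.
  After removal, components: {0,1,2,3,4,5}
New component count: 1

Answer: 1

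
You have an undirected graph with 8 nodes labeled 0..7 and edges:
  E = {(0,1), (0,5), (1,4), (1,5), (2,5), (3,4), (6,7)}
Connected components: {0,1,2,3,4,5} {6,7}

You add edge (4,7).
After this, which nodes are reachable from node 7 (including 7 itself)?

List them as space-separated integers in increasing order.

Answer: 0 1 2 3 4 5 6 7

Derivation:
Before: nodes reachable from 7: {6,7}
Adding (4,7): merges 7's component with another. Reachability grows.
After: nodes reachable from 7: {0,1,2,3,4,5,6,7}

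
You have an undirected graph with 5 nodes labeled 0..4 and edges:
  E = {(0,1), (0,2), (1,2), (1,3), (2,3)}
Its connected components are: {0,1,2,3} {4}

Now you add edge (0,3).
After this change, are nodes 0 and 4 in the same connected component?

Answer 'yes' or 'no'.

Initial components: {0,1,2,3} {4}
Adding edge (0,3): both already in same component {0,1,2,3}. No change.
New components: {0,1,2,3} {4}
Are 0 and 4 in the same component? no

Answer: no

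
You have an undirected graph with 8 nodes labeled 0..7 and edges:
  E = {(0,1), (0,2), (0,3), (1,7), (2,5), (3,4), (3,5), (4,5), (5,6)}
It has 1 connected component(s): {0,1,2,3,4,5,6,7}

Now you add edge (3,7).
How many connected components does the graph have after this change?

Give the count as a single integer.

Answer: 1

Derivation:
Initial component count: 1
Add (3,7): endpoints already in same component. Count unchanged: 1.
New component count: 1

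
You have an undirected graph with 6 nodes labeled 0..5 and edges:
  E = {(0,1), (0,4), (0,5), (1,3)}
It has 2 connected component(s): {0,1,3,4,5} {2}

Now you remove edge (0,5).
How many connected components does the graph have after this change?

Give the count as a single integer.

Answer: 3

Derivation:
Initial component count: 2
Remove (0,5): it was a bridge. Count increases: 2 -> 3.
  After removal, components: {0,1,3,4} {2} {5}
New component count: 3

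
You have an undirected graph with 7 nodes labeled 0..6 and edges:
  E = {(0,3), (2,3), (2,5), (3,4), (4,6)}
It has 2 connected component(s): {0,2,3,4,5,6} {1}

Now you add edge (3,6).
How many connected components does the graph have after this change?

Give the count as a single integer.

Answer: 2

Derivation:
Initial component count: 2
Add (3,6): endpoints already in same component. Count unchanged: 2.
New component count: 2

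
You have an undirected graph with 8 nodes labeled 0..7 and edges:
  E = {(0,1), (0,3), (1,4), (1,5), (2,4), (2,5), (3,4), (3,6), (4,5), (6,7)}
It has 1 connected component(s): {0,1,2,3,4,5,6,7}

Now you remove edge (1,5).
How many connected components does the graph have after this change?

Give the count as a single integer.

Answer: 1

Derivation:
Initial component count: 1
Remove (1,5): not a bridge. Count unchanged: 1.
  After removal, components: {0,1,2,3,4,5,6,7}
New component count: 1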